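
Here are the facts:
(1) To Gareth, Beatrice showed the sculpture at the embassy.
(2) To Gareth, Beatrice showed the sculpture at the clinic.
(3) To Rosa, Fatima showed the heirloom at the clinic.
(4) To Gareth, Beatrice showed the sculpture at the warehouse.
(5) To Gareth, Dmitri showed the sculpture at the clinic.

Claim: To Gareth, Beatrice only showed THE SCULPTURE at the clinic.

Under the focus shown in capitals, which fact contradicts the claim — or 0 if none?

0

Focus (in capitals) is "the sculpture" — the thing. "Only" excludes alternative things while holding fixed Beatrice as agent and Gareth as recipient and at the clinic as setting.
No fact matches Beatrice as agent and Gareth as recipient and at the clinic as setting with a different thing — every other fact differs on at least one backgrounded slot. So no fact refutes it.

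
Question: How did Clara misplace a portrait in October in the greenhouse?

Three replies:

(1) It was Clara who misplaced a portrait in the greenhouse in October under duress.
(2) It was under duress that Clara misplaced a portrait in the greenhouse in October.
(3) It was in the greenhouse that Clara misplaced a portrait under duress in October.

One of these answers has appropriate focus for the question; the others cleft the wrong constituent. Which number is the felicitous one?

The question word "how" targets the manner.
Option (1) clefts "Clara" — the subject (agent), not what was asked.
Option (2) clefts "under duress" — that matches what the question asks about.
Option (3) clefts "in the greenhouse" — the location, not what was asked.
So the congruent reply is (2).

2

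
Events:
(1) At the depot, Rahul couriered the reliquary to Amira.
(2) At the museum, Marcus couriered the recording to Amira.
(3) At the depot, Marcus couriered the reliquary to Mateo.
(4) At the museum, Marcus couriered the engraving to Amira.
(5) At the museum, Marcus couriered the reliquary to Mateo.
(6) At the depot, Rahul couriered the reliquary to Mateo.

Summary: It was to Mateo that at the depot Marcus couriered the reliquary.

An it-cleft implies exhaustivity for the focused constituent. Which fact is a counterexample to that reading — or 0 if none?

Focus of the cleft: "Mateo" (the recipient). Presupposed background: same agent, thing, setting (Marcus / the reliquary / at the depot).
Exhaustivity: Mateo is the only recipient satisfying that background.
No listed fact matches the background with a different recipient. Exhaustivity holds.

0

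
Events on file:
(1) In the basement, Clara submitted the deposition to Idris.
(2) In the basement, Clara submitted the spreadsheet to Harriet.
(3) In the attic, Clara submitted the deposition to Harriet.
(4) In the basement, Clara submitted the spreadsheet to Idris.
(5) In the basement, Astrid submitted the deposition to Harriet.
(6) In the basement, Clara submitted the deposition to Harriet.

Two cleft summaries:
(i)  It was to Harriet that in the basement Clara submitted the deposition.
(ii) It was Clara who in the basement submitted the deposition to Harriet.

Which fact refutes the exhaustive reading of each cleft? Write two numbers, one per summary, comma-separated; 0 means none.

(i): focus "Harriet". Looking for same agent, thing, setting (Clara / the deposition / in the basement) with some other recipient — fact (1) has Idris there. Refuted.
(ii): focus "Clara". Looking for same thing, recipient, setting (the deposition / Harriet / in the basement) with some other agent — fact (5) has Astrid there. Refuted.

1, 5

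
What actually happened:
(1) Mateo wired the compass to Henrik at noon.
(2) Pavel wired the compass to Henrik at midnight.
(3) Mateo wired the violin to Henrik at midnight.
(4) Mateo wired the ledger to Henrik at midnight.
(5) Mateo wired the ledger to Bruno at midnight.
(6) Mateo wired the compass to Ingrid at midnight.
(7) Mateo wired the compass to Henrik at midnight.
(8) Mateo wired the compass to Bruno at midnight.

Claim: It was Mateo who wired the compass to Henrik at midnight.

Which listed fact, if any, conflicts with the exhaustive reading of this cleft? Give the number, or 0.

2

Focus of the cleft: "Mateo" (the agent). Presupposed background: same thing, recipient, setting (the compass / Henrik / at midnight).
Exhaustivity: Mateo is the only agent satisfying that background.
Fact (2) shares the background but with agent = Pavel; exhaustivity is violated.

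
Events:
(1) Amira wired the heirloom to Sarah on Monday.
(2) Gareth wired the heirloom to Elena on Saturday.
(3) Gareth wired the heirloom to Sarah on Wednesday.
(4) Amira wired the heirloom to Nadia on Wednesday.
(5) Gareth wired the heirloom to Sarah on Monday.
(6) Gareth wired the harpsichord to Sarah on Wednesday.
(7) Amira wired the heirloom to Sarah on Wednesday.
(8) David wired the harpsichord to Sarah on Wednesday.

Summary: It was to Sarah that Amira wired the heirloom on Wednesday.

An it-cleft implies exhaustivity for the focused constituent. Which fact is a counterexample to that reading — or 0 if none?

4

Focus of the cleft: "Sarah" (the recipient). Presupposed background: Amira as agent and the heirloom as thing and on Wednesday as setting.
The exhaustive reading says no other recipient fits that background.
Fact (4) shares the background but with recipient = Nadia; exhaustivity is violated.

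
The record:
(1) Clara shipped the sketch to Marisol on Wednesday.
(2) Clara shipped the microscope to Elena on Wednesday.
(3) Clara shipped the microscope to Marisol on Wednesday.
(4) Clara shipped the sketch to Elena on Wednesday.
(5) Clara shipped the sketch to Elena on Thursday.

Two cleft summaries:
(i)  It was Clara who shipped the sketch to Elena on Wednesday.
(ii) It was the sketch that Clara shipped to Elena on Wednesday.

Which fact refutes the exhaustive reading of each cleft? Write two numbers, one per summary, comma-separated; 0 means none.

Summary (i) focuses "Clara" (the agent); background thing = the sketch, recipient = Elena, setting = on Wednesday. No fact matches that background with a different agent, so 0.
Summary (ii) focuses "the sketch" (the thing); background agent = Clara, recipient = Elena, setting = on Wednesday. Fact (2) matches that background with thing = the microscope — refutes (ii).

0, 2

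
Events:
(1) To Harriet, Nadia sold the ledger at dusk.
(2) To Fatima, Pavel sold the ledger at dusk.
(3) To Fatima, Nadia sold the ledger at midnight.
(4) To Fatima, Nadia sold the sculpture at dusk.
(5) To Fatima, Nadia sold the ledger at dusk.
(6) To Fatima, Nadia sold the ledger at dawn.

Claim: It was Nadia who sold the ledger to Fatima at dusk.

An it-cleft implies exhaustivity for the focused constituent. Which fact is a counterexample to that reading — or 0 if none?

2

The cleft puts "Nadia" in focus and presupposes the open proposition with thing = the ledger, recipient = Fatima, setting = at dusk.
Exhaustivity: Nadia is the only agent satisfying that background.
Fact (2) shares the background but with agent = Pavel; exhaustivity is violated.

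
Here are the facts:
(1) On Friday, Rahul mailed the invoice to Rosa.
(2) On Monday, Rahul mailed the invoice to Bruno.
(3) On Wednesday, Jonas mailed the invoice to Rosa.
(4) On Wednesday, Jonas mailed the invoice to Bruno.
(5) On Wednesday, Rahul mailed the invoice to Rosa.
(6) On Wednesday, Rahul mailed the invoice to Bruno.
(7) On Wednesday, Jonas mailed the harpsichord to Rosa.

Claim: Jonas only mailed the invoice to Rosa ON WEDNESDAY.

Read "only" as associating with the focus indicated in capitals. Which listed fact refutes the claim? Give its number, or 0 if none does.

Focus (in capitals) is "on Wednesday" — the setting. "Only" excludes alternative settings while holding fixed same agent, thing, recipient (Jonas / the invoice / Rosa).
No fact matches same agent, thing, recipient (Jonas / the invoice / Rosa) with a different setting — every other fact differs on at least one backgrounded slot. So no fact refutes it.

0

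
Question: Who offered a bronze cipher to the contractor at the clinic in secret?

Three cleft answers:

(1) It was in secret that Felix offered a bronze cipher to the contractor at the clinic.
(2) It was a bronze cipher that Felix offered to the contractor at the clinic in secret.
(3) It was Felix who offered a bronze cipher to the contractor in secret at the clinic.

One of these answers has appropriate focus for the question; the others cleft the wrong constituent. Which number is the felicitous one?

The question word "who" targets the subject (agent).
Option (1) clefts "in secret" — the manner, not what was asked.
Option (2) clefts "a bronze cipher" — the direct object, not what was asked.
Option (3) clefts "Felix" — that matches what the question asks about.
So the congruent reply is (3).

3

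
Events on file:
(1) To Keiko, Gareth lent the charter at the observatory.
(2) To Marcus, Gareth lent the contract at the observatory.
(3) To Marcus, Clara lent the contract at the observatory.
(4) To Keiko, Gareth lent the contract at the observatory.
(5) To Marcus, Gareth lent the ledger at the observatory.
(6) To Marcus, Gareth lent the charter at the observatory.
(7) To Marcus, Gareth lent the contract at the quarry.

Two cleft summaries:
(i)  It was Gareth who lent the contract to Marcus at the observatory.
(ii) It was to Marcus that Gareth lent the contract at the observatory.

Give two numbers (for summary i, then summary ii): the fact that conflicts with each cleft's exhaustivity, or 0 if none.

3, 4

Summary (i) focuses "Gareth" (the agent); background the contract as thing and Marcus as recipient and at the observatory as setting. Fact (3) matches that background with agent = Clara — refutes (i).
Summary (ii) focuses "Marcus" (the recipient); background Gareth as agent and the contract as thing and at the observatory as setting. Fact (4) matches that background with recipient = Keiko — refutes (ii).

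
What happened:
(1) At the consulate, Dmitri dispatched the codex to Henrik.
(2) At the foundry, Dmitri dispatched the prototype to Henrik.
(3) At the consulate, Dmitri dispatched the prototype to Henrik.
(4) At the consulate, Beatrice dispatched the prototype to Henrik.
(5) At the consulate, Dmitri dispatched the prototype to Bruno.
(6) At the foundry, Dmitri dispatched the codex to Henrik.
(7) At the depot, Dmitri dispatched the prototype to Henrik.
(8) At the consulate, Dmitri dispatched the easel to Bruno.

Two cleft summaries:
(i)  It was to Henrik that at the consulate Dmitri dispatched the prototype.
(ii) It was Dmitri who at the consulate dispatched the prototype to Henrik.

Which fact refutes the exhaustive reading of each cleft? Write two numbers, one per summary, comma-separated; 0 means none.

(i): focus "Henrik". Looking for Dmitri as agent and the prototype as thing and at the consulate as setting with some other recipient — fact (5) has Bruno there. Refuted.
(ii): focus "Dmitri". Looking for the prototype as thing and Henrik as recipient and at the consulate as setting with some other agent — fact (4) has Beatrice there. Refuted.

5, 4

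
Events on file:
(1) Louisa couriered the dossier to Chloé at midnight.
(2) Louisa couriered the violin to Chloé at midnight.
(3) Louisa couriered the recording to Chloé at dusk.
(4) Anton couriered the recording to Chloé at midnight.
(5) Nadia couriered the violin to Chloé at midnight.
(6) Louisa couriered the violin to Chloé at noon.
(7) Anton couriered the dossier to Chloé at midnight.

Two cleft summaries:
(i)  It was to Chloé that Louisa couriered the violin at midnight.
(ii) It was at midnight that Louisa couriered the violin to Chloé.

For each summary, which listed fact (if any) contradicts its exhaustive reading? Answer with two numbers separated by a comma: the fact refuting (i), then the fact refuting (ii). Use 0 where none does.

(i): focus "Chloé". No fact shares agent = Louisa, thing = the violin, setting = at midnight with a different recipient. 0.
(ii): focus "at midnight". Looking for agent = Louisa, thing = the violin, recipient = Chloé with some other setting — fact (6) has at noon there. Refuted.

0, 6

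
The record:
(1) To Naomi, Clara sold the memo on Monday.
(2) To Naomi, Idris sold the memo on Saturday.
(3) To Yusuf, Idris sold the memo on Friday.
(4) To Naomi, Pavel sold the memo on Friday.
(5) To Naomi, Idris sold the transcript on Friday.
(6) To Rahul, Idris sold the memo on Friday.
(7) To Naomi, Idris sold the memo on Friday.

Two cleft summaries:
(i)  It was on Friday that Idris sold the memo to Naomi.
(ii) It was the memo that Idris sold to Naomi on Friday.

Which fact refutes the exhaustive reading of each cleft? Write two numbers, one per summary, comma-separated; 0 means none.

2, 5

(i): focus "on Friday". Looking for Idris as agent and the memo as thing and Naomi as recipient with some other setting — fact (2) has on Saturday there. Refuted.
(ii): focus "the memo". Looking for Idris as agent and Naomi as recipient and on Friday as setting with some other thing — fact (5) has the transcript there. Refuted.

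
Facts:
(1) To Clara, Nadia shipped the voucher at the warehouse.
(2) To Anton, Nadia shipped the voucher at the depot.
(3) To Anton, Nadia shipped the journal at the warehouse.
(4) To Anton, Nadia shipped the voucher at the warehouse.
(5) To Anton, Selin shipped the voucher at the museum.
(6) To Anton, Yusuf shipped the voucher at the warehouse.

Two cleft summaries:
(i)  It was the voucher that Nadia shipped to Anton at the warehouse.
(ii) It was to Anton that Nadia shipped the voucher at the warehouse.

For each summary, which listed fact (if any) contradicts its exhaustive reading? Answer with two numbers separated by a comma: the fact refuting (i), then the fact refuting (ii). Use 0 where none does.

3, 1

Summary (i) focuses "the voucher" (the thing); background Nadia as agent and Anton as recipient and at the warehouse as setting. Fact (3) matches that background with thing = the journal — refutes (i).
Summary (ii) focuses "Anton" (the recipient); background Nadia as agent and the voucher as thing and at the warehouse as setting. Fact (1) matches that background with recipient = Clara — refutes (ii).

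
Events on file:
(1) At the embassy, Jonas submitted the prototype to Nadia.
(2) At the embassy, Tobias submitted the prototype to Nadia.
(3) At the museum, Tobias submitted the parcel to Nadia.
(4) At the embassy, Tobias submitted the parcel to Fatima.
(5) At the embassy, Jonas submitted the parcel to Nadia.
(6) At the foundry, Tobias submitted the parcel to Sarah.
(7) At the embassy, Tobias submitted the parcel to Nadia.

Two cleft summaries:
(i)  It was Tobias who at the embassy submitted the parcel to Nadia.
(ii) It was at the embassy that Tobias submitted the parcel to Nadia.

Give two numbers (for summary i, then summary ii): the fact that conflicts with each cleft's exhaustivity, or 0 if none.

5, 3

Summary (i) focuses "Tobias" (the agent); background same thing, recipient, setting (the parcel / Nadia / at the embassy). Fact (5) matches that background with agent = Jonas — refutes (i).
Summary (ii) focuses "at the embassy" (the setting); background same agent, thing, recipient (Tobias / the parcel / Nadia). Fact (3) matches that background with setting = at the museum — refutes (ii).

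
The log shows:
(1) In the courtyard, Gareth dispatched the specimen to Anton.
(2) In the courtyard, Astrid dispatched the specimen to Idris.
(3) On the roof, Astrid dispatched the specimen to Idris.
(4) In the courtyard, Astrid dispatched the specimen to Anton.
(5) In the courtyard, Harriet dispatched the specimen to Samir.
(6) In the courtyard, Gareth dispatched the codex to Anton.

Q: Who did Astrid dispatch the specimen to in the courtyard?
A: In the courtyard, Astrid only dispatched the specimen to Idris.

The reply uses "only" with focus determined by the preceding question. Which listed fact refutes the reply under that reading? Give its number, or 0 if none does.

Answering "Who did ... to ...?" puts focus on the recipient — here, "Idris".
So "only" ranges over recipients; the rest (agent = Astrid, thing = the specimen, setting = in the courtyard) is presupposed.
Fact (4) shares the background with a different recipient (Anton) — counterexample.
(Fact (3) would refute a reading with focus on the setting — but that is not what the question asks.)

4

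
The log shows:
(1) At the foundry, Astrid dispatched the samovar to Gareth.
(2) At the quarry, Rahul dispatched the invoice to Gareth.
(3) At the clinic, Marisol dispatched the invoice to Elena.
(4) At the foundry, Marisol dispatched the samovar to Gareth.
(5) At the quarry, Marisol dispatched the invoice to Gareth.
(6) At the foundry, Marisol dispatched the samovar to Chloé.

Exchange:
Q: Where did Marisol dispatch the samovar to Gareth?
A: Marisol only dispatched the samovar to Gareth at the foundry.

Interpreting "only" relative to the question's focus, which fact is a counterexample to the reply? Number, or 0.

0

The question "Where did ...?" targets the setting, so in the reply the focus falls on "at the foundry".
"Only" then excludes alternative settings while the background — agent = Marisol, thing = the samovar, recipient = Gareth — is held fixed.
No fact keeps agent = Marisol, thing = the samovar, recipient = Gareth while changing the setting; every other fact differs on something backgrounded. The reply stands.
(Fact (6) would refute a reading with focus on the recipient — but that is not what the question asks.)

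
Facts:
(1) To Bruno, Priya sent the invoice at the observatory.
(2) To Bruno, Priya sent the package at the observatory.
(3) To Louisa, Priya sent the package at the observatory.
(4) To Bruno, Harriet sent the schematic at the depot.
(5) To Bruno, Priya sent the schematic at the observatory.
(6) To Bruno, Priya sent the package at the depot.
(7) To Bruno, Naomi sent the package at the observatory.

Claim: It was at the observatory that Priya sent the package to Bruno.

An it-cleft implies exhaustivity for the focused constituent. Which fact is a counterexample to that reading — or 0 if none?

6

The cleft puts "at the observatory" in focus and presupposes the open proposition with Priya as agent and the package as thing and Bruno as recipient.
The exhaustive reading says no other setting fits that background.
Fact (6) shares the background but with setting = at the depot; exhaustivity is violated.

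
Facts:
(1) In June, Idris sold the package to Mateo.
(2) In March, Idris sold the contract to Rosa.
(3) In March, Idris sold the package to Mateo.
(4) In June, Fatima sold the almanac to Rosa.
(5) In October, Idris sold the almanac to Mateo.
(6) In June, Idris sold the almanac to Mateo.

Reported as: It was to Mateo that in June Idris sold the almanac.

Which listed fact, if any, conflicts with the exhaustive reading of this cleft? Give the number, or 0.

0

Focus of the cleft: "Mateo" (the recipient). Presupposed background: agent = Idris, thing = the almanac, setting = in June.
The exhaustive reading says no other recipient fits that background.
No listed fact matches the background with a different recipient. Exhaustivity holds.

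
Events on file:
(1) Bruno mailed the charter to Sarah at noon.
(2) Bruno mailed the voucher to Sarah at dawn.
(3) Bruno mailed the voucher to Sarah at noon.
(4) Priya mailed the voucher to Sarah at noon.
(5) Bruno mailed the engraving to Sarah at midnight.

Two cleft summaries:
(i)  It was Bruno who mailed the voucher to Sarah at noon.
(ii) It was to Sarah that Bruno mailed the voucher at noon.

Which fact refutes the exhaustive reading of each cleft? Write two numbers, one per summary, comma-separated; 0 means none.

(i): focus "Bruno". Looking for thing = the voucher, recipient = Sarah, setting = at noon with some other agent — fact (4) has Priya there. Refuted.
(ii): focus "Sarah". No fact shares agent = Bruno, thing = the voucher, setting = at noon with a different recipient. 0.

4, 0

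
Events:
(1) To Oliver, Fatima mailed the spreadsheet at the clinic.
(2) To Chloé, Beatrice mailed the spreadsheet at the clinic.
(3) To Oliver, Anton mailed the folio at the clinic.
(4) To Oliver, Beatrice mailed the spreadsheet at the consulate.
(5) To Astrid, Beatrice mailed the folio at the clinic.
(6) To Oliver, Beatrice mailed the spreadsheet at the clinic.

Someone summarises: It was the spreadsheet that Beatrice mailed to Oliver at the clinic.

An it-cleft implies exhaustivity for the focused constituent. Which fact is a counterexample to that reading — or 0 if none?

Focus of the cleft: "the spreadsheet" (the thing). Presupposed background: agent = Beatrice, recipient = Oliver, setting = at the clinic.
Exhaustivity: the spreadsheet is the only thing satisfying that background.
No listed fact matches the background with a different thing. Exhaustivity holds.

0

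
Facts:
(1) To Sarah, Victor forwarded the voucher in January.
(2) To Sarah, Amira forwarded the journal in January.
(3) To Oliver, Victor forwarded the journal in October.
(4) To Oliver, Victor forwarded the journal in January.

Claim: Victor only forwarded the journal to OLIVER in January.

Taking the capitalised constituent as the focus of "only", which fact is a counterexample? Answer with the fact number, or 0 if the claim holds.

Focus (in capitals) is "Oliver" — the recipient. "Only" excludes alternative recipients while holding fixed agent = Victor, thing = the journal, setting = in January.
Every other fact changes something in the background, not just the recipient. Nothing refutes the claim.

0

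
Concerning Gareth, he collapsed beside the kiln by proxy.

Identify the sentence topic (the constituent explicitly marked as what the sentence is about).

The construction explicitly marks "Gareth" as what the sentence is about — the topic.
The remainder of the clause is the comment (what is said about the topic).

Gareth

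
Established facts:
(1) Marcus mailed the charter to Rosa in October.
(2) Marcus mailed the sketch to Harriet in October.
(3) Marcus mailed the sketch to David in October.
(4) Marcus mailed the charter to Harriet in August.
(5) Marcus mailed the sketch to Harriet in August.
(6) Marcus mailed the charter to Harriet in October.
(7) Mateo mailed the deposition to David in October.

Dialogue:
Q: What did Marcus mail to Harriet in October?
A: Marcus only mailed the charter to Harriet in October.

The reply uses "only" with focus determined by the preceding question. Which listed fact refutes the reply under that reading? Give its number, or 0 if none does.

The question "What did ...?" targets the thing, so in the reply the focus falls on "the charter".
"Only" then excludes alternative things while the background — Marcus as agent and Harriet as recipient and in October as setting — is held fixed.
Fact (2) keeps Marcus as agent and Harriet as recipient and in October as setting but has thing = the sketch; that refutes the reply.
(Fact (4) would refute a reading with focus on the setting — but that is not what the question asks.)

2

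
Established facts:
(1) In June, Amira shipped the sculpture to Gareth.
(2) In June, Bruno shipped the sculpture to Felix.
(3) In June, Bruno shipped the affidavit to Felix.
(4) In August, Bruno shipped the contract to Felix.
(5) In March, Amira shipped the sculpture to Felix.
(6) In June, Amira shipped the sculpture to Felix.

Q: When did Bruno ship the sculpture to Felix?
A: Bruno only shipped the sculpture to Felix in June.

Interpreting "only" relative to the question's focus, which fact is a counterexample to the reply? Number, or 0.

The question "When did ...?" targets the setting, so in the reply the focus falls on "in June".
"Only" then excludes alternative settings while the background — Bruno as agent and the sculpture as thing and Felix as recipient — is held fixed.
No fact keeps Bruno as agent and the sculpture as thing and Felix as recipient while changing the setting; every other fact differs on something backgrounded. The reply stands.
(Fact (3) would refute a reading with focus on the thing — but that is not what the question asks.)

0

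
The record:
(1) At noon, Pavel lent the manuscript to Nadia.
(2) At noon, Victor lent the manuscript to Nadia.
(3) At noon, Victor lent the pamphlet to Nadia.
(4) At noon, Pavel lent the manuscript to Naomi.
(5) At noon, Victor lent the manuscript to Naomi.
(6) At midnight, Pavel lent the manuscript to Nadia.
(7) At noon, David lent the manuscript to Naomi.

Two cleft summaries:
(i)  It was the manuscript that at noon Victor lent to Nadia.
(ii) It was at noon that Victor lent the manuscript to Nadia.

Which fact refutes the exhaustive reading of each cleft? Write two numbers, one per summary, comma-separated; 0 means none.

(i): focus "the manuscript". Looking for agent = Victor, recipient = Nadia, setting = at noon with some other thing — fact (3) has the pamphlet there. Refuted.
(ii): focus "at noon". No fact shares agent = Victor, thing = the manuscript, recipient = Nadia with a different setting. 0.

3, 0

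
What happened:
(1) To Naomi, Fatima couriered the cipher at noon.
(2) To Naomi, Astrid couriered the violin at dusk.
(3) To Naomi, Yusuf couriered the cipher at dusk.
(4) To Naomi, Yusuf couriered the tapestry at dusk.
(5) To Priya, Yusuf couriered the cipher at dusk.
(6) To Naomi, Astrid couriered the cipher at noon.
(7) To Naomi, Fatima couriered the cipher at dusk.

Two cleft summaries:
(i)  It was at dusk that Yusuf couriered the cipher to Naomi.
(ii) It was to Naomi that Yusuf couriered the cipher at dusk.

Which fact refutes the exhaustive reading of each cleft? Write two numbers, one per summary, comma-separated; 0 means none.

0, 5

(i): focus "at dusk". No fact shares same agent, thing, recipient (Yusuf / the cipher / Naomi) with a different setting. 0.
(ii): focus "Naomi". Looking for same agent, thing, setting (Yusuf / the cipher / at dusk) with some other recipient — fact (5) has Priya there. Refuted.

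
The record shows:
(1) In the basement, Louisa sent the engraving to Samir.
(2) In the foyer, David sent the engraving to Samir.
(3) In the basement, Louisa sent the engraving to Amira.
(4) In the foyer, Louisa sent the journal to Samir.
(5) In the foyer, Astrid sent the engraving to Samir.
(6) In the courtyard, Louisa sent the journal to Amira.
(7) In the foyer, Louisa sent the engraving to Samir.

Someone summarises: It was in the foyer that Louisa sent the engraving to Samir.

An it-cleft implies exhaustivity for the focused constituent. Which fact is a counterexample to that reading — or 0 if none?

Focus of the cleft: "in the foyer" (the setting). Presupposed background: same agent, thing, recipient (Louisa / the engraving / Samir).
Exhaustivity: in the foyer is the only setting satisfying that background.
But fact (1) also has same agent, thing, recipient (Louisa / the engraving / Samir), with setting = in the basement — so the exhaustive reading fails.

1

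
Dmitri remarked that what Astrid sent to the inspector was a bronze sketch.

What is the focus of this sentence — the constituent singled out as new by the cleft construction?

a bronze sketch

In a pseudo-cleft "What ... was X", the post-copular constituent X is the focus.
Here the focus is "a bronze sketch". The backgrounded (presupposed) material includes "Astrid" and "to the inspector".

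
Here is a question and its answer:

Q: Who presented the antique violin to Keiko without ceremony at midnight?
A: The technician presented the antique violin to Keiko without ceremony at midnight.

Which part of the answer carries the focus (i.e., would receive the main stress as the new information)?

the technician

The wh-word "who" asks about the subject (agent).
In the answer, "the antique violin", "to Keiko", "without ceremony" and "at midnight" are given — repeated from the question.
The constituent filling the subject (agent) gap is "the technician"; that is the focus and would carry nuclear stress.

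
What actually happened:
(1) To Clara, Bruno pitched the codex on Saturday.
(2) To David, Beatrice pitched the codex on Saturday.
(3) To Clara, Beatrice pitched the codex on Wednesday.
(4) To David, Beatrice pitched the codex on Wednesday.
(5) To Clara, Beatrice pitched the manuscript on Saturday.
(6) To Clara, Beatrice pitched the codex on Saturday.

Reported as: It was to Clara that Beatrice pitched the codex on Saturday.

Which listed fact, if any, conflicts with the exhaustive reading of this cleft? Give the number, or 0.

Focus of the cleft: "Clara" (the recipient). Presupposed background: agent = Beatrice, thing = the codex, setting = on Saturday.
The exhaustive reading says no other recipient fits that background.
But fact (2) also has agent = Beatrice, thing = the codex, setting = on Saturday, with recipient = David — so the exhaustive reading fails.

2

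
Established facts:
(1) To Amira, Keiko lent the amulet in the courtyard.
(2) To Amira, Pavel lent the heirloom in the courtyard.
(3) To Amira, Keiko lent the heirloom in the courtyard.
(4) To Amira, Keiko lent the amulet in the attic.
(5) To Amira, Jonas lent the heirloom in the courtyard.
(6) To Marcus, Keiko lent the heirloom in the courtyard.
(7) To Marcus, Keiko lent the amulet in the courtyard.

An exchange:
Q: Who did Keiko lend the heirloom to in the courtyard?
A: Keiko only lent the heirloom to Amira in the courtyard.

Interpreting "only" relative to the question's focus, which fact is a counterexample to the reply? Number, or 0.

Answering "Who did ... to ...?" puts focus on the recipient — here, "Amira".
So "only" ranges over recipients; the rest (agent = Keiko, thing = the heirloom, setting = in the courtyard) is presupposed.
Fact (6) keeps agent = Keiko, thing = the heirloom, setting = in the courtyard but has recipient = Marcus; that refutes the reply.
(Fact (1) would refute a reading with focus on the thing — but that is not what the question asks.)

6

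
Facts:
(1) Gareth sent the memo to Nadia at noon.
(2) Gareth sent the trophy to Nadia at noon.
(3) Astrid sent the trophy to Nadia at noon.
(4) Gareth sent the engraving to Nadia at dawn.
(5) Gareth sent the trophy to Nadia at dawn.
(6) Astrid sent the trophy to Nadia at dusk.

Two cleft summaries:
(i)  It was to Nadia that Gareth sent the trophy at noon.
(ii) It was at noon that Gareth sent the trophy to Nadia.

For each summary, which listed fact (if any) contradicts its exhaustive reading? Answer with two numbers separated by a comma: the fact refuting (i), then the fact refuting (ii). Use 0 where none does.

0, 5

Summary (i) focuses "Nadia" (the recipient); background agent = Gareth, thing = the trophy, setting = at noon. No fact matches that background with a different recipient, so 0.
Summary (ii) focuses "at noon" (the setting); background agent = Gareth, thing = the trophy, recipient = Nadia. Fact (5) matches that background with setting = at dawn — refutes (ii).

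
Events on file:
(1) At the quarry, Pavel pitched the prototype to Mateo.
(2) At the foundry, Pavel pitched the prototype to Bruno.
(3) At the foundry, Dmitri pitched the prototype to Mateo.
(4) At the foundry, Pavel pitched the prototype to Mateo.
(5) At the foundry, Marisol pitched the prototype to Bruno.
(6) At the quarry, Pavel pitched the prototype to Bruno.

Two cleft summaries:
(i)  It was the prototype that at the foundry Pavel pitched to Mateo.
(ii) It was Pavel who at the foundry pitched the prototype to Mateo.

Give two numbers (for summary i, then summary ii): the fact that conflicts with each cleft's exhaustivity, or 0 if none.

Summary (i) focuses "the prototype" (the thing); background agent = Pavel, recipient = Mateo, setting = at the foundry. No fact matches that background with a different thing, so 0.
Summary (ii) focuses "Pavel" (the agent); background thing = the prototype, recipient = Mateo, setting = at the foundry. Fact (3) matches that background with agent = Dmitri — refutes (ii).

0, 3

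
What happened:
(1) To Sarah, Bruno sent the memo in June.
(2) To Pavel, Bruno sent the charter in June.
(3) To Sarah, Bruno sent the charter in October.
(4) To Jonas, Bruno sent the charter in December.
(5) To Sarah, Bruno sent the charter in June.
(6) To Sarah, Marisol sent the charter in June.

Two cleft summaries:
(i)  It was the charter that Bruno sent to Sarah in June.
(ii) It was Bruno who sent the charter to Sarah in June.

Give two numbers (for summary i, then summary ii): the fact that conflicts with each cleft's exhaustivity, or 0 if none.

(i): focus "the charter". Looking for Bruno as agent and Sarah as recipient and in June as setting with some other thing — fact (1) has the memo there. Refuted.
(ii): focus "Bruno". Looking for the charter as thing and Sarah as recipient and in June as setting with some other agent — fact (6) has Marisol there. Refuted.

1, 6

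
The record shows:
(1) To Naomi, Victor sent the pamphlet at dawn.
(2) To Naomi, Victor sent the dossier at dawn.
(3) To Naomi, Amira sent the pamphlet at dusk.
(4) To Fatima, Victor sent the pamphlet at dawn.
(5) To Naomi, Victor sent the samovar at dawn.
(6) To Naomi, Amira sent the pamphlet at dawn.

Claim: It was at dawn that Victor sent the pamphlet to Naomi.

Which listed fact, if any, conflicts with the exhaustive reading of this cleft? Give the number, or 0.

The cleft puts "at dawn" in focus and presupposes the open proposition with same agent, thing, recipient (Victor / the pamphlet / Naomi).
Exhaustivity: at dawn is the only setting satisfying that background.
No listed fact matches the background with a different setting. Exhaustivity holds.

0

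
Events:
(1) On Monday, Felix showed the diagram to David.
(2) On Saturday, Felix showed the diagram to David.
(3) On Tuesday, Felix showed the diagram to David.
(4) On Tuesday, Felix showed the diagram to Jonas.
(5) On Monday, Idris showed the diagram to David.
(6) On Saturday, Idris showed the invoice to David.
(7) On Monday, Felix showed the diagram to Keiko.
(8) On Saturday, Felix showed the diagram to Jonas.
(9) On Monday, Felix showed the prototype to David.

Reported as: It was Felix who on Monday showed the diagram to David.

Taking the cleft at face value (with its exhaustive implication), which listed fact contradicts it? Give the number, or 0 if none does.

The cleft puts "Felix" in focus and presupposes the open proposition with thing = the diagram, recipient = David, setting = on Monday.
The exhaustive reading says no other agent fits that background.
But fact (5) also has thing = the diagram, recipient = David, setting = on Monday, with agent = Idris — so the exhaustive reading fails.

5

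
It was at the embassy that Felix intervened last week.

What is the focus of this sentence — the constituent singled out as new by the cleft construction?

at the embassy

In an it-cleft "It was X that/who ...", the clefted constituent X is the focus; the that/who-clause expresses the presupposed open proposition.
Here the focus is "at the embassy". The backgrounded (presupposed) material includes "Felix" and "last week".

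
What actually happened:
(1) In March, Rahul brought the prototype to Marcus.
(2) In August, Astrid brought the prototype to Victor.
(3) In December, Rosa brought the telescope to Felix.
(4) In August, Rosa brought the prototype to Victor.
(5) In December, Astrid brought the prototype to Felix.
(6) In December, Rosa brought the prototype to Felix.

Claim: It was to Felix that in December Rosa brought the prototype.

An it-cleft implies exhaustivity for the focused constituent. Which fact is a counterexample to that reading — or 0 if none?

The cleft puts "Felix" in focus and presupposes the open proposition with Rosa as agent and the prototype as thing and in December as setting.
The exhaustive reading says no other recipient fits that background.
Every other fact differs from the presupposition on some backgrounded slot, so none challenges the exhaustivity.

0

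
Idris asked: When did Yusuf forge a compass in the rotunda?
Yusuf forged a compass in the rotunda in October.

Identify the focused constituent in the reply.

The wh-word "when" asks about the time.
In the answer, "Yusuf", "a compass" and "in the rotunda" are given — repeated from the question.
The constituent filling the time gap is "in October"; that is the focus and would carry nuclear stress.

in October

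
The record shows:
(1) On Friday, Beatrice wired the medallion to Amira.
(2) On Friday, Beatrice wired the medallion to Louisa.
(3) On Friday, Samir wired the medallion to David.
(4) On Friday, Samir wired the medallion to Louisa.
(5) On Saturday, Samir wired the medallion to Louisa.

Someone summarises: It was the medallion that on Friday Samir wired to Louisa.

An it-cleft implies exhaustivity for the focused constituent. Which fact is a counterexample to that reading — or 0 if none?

Focus of the cleft: "the medallion" (the thing). Presupposed background: Samir as agent and Louisa as recipient and on Friday as setting.
The exhaustive reading says no other thing fits that background.
No listed fact matches the background with a different thing. Exhaustivity holds.

0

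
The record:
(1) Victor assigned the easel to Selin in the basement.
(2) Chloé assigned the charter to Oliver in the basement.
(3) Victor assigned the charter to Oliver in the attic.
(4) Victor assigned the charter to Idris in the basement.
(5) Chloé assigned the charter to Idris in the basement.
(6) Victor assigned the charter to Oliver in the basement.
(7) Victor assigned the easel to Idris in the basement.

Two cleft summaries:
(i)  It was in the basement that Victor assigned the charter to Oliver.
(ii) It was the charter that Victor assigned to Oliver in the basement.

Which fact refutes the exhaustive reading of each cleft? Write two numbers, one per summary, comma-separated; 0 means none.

3, 0

Summary (i) focuses "in the basement" (the setting); background agent = Victor, thing = the charter, recipient = Oliver. Fact (3) matches that background with setting = in the attic — refutes (i).
Summary (ii) focuses "the charter" (the thing); background agent = Victor, recipient = Oliver, setting = in the basement. No fact matches that background with a different thing, so 0.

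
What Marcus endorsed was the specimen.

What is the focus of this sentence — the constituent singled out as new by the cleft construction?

In a pseudo-cleft "What ... was X", the post-copular constituent X is the focus.
Here the focus is "the specimen". The backgrounded (presupposed) material includes "Marcus".

the specimen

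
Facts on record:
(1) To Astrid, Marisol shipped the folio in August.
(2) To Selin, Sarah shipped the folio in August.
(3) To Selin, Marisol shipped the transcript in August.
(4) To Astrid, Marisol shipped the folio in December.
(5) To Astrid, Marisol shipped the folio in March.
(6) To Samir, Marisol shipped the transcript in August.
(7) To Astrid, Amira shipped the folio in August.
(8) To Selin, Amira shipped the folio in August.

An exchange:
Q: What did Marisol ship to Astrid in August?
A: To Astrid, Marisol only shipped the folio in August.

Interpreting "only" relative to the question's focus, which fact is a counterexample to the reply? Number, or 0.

0

Answering "What did ...?" puts focus on the thing — here, "the folio".
"Only" then excludes alternative things while the background — same agent, recipient, setting (Marisol / Astrid / in August) — is held fixed.
No listed fact shares that background with another thing. Nothing contradicts the reply.
(Fact (4) would refute a reading with focus on the setting — but that is not what the question asks.)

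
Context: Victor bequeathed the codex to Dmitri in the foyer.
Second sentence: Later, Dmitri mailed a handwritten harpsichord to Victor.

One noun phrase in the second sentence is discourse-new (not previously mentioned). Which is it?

a handwritten harpsichord

"Dmitri" and "Victor" in the second sentence are given — already mentioned in the context.
"a handwritten harpsichord" has no antecedent in the context; it is discourse-new (the indefinite article also signals a new referent).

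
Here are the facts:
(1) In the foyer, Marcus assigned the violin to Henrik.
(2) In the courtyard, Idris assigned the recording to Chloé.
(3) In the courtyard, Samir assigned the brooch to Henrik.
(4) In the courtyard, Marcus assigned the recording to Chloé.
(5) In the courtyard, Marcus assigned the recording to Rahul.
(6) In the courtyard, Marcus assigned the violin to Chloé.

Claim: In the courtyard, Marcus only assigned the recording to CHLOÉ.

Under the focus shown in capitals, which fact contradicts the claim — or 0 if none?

The capitals mark "Chloé" as focus. So "only" rules out other recipients, with the rest (Marcus as agent and the recording as thing and in the courtyard as setting) as background.
Fact (5) matches on Marcus as agent and the recording as thing and in the courtyard as setting, but has recipient = Rahul instead. That refutes the claim.

5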